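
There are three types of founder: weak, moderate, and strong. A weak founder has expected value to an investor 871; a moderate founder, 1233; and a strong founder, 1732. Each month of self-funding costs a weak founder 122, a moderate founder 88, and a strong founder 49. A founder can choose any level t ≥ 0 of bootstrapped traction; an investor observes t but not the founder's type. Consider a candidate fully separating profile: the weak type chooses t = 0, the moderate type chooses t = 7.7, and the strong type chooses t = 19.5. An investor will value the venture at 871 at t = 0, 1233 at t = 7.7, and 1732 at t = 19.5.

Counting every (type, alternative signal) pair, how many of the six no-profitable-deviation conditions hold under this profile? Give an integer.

Strong (own payoff 1732 − 49×19.5 = 776.5): to t=0 gives 871 → profitable ✗; to t=7.7 gives 1233 − 49×7.7 = 855.7 → profitable ✗.
Weak (own payoff 871): to t=7.7 gives 1233 − 122×7.7 = 293.6 → no gain ✓; to t=19.5 gives 1732 − 122×19.5 = -647 → no gain ✓.
Moderate (own payoff 1233 − 88×7.7 = 555.4): to t=0 gives 871 → profitable ✗; to t=19.5 gives 1732 − 88×19.5 = 16 → no gain ✓.
3 of the 6 constraints hold; not an equilibrium.

3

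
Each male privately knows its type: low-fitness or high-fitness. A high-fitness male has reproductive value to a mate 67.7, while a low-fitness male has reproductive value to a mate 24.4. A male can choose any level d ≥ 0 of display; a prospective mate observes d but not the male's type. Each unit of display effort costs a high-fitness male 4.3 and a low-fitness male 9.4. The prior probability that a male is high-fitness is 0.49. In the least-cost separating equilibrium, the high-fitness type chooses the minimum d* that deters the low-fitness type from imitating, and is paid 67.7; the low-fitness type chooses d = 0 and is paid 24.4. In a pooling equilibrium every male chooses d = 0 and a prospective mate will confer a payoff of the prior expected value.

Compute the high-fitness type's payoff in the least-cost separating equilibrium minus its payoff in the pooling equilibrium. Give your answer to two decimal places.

Least-cost separating signal: d* solves 24.4 = 67.7 − 9.4·d*, so d* = (67.7 − 24.4)/9.4 ≈ 4.6064.
High-fitness type's separating payoff: 67.7 − 4.3 × d* = 67.7 − 4.3 × (67.7 − 24.4)/9.4 = 67.7 − 186.19/9.4 ≈ 47.8926.
Pooling payoff: 0.49 × 67.7 + 0.51 × 24.4 = 45.617.
Difference: 47.8926 − 45.617 = 2.2756, i.e. 2.28 to two decimal places.
The high-fitness type prefers to separate.

2.28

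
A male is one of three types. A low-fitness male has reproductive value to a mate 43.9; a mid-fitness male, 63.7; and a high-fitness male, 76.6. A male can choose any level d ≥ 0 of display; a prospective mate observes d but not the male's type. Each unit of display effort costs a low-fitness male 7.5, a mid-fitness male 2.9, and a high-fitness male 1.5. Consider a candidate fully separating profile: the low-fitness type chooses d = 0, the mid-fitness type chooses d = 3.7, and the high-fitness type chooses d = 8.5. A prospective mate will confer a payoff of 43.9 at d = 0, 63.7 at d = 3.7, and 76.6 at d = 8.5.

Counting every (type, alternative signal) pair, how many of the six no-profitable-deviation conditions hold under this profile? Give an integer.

High-fitness (own payoff 76.6 − 1.5×8.5 = 63.85): to d=0 gives 43.9 → no gain ✓; to d=3.7 gives 63.7 − 1.5×3.7 = 58.15 → no gain ✓.
Low-fitness (own payoff 43.9): to d=3.7 gives 63.7 − 7.5×3.7 = 35.95 → no gain ✓; to d=8.5 gives 76.6 − 7.5×8.5 = 12.85 → no gain ✓.
Mid-fitness (own payoff 63.7 − 2.9×3.7 = 52.97): to d=0 gives 43.9 → no gain ✓; to d=8.5 gives 76.6 − 2.9×8.5 = 51.95 → no gain ✓.
6 of the 6 constraints hold; this profile is a separating equilibrium.

6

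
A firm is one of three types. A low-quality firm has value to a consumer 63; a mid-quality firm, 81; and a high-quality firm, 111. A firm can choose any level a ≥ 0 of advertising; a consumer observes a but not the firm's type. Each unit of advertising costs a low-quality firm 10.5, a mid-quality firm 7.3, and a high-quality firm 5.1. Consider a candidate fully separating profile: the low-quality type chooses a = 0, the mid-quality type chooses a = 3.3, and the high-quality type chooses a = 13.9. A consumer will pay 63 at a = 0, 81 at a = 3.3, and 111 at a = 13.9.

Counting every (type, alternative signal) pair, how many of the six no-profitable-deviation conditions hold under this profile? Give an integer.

3

Mid-quality (own payoff 81 − 7.3×3.3 = 56.91): to a=0 gives 63 → profitable ✗; to a=13.9 gives 111 − 7.3×13.9 = 9.53 → no gain ✓.
Low-quality (own payoff 63): to a=3.3 gives 81 − 10.5×3.3 = 46.35 → no gain ✓; to a=13.9 gives 111 − 10.5×13.9 = -34.95 → no gain ✓.
High-quality (own payoff 111 − 5.1×13.9 = 40.11): to a=0 gives 63 → profitable ✗; to a=3.3 gives 81 − 5.1×3.3 = 64.17 → profitable ✗.
3 of the 6 constraints hold; not an equilibrium.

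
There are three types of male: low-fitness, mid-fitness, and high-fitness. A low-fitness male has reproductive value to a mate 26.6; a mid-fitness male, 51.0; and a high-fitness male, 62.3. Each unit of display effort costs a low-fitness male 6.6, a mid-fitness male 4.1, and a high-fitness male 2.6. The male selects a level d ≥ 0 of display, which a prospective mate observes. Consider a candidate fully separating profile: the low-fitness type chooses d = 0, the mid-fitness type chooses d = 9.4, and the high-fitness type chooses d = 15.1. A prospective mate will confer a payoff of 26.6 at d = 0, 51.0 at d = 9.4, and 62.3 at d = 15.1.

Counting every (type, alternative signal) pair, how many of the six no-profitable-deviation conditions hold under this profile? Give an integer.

High-fitness (own payoff 62.3 − 2.6×15.1 = 23.04): to d=0 gives 26.6 → profitable ✗; to d=9.4 gives 51.0 − 2.6×9.4 = 26.56 → profitable ✗.
Low-fitness (own payoff 26.6): to d=9.4 gives 51.0 − 6.6×9.4 = -11.04 → no gain ✓; to d=15.1 gives 62.3 − 6.6×15.1 = -37.36 → no gain ✓.
Mid-fitness (own payoff 51.0 − 4.1×9.4 = 12.46): to d=0 gives 26.6 → profitable ✗; to d=15.1 gives 62.3 − 4.1×15.1 = 0.39 → no gain ✓.
3 of the 6 constraints hold; not an equilibrium.

3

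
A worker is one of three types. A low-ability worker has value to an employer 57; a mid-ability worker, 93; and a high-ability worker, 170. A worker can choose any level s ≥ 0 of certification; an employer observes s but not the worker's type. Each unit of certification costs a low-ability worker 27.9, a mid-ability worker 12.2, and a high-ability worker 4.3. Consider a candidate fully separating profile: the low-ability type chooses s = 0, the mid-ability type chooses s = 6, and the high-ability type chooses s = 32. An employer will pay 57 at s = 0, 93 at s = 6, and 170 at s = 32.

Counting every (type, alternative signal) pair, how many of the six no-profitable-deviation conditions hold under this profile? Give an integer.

High-ability (own payoff 170 − 4.3×32 = 32.4): to s=0 gives 57 → profitable ✗; to s=6 gives 93 − 4.3×6 = 67.2 → profitable ✗.
Mid-ability (own payoff 93 − 12.2×6 = 19.8): to s=0 gives 57 → profitable ✗; to s=32 gives 170 − 12.2×32 = -220.4 → no gain ✓.
Low-ability (own payoff 57): to s=6 gives 93 − 27.9×6 = -74.4 → no gain ✓; to s=32 gives 170 − 27.9×32 = -722.8 → no gain ✓.
3 of the 6 constraints hold; not an equilibrium.

3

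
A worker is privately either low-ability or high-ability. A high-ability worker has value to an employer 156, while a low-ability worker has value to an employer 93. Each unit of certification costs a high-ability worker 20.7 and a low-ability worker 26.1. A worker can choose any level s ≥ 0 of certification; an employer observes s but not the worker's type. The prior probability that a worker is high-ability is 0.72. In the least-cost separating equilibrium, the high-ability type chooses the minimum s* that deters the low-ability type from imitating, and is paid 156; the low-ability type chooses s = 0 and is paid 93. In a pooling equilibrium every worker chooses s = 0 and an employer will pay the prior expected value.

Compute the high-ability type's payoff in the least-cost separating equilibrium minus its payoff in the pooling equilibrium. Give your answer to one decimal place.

-32.3

Least-cost separating signal: s* solves 93 = 156 − 26.1·s*, so s* = (156 − 93)/26.1 ≈ 2.4138.
High-ability type's separating payoff: 156 − 20.7 × s* = 156 − 20.7 × (156 − 93)/26.1 = 156 − 1304.1/26.1 ≈ 106.034.
Pooling payoff: 0.72 × 156 + 0.28 × 93 = 138.36.
Difference: 106.034 − 138.36 = -32.326, i.e. -32.3 to one decimal place.
The high-ability type would prefer the pooling outcome.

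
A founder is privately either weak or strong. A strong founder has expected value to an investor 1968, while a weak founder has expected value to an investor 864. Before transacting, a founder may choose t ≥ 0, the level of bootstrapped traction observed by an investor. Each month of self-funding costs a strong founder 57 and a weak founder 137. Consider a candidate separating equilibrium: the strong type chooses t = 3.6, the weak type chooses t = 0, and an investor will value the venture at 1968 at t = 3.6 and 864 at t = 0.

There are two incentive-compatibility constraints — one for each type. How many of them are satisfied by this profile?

1

Weak type: stay at 0 → 864; mimic → 1968 − 137 × 3.6 = 1474.8. IC fails (864 < 1474.8).
Strong type: signal → 1968 − 57 × 3.6 = 1762.8; deviate to 0 → 864. IC holds (1762.8 ≥ 864).
1 of 2 constraints hold, so this profile is not an equilibrium.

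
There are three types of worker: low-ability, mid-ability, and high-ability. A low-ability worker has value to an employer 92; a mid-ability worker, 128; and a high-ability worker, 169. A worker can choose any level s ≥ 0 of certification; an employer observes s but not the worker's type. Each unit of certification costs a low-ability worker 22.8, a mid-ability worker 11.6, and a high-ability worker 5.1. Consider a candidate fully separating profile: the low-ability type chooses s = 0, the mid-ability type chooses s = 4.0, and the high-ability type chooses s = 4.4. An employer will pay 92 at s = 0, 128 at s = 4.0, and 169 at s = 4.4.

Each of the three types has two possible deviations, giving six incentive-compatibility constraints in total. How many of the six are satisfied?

High-ability (own payoff 169 − 5.1×4.4 = 146.56): to s=0 gives 92 → no gain ✓; to s=4.0 gives 128 − 5.1×4.0 = 107.6 → no gain ✓.
Low-ability (own payoff 92): to s=4.0 gives 128 − 22.8×4.0 = 36.8 → no gain ✓; to s=4.4 gives 169 − 22.8×4.4 = 68.68 → no gain ✓.
Mid-ability (own payoff 128 − 11.6×4.0 = 81.6): to s=0 gives 92 → profitable ✗; to s=4.4 gives 169 − 11.6×4.4 = 117.96 → profitable ✗.
4 of the 6 constraints hold; not an equilibrium.

4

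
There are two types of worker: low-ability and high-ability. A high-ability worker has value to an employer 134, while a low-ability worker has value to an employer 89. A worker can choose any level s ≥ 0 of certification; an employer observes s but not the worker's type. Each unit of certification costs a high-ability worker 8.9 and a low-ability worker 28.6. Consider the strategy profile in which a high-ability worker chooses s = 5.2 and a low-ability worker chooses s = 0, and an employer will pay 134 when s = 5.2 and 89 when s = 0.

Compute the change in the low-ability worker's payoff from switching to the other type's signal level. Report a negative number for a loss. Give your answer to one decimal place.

Playing s = 0 the low-ability worker receives 89.
Deviating to s = 5.2 brings payment 134 at cost 28.6 × 5.2 = 148.72, netting -14.72.
Gain from deviating: -14.72 − 89 = -103.72, i.e. -103.7 to one decimal place.
The gain is negative, so the low-ability type's incentive-compatibility constraint is satisfied.

-103.7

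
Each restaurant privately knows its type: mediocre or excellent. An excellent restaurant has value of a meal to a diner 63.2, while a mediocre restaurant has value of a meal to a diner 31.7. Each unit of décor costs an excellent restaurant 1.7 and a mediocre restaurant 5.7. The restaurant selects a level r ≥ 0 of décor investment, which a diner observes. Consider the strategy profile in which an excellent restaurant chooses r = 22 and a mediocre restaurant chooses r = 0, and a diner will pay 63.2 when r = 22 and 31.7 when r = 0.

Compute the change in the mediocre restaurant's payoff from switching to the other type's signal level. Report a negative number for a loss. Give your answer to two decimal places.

-93.90

Playing r = 0 the mediocre restaurant receives 31.7.
Deviating to r = 22 brings payment 63.2 at cost 5.7 × 22 = 125.4, netting -62.2.
Gain from deviating: -62.2 − 31.7 = -93.90.
The gain is negative, so the mediocre type's incentive-compatibility constraint is satisfied.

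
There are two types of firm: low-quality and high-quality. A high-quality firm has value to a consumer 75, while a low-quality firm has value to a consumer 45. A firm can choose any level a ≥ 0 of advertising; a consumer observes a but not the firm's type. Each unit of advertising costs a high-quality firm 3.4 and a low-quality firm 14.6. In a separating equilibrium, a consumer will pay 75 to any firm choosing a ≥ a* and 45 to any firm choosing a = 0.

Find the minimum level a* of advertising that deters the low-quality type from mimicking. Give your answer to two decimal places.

2.05

A low-quality firm choosing a = 0 receives 45.
Imitating at a* instead would pay 75 at cost 14.6·a*, netting 75 − 14.6·a*.
Indifference: 45 = 75 − 14.6·a*, so a* = (75 − 45) / 14.6 ≈ 2.05.
At a* the low-quality type's incentive constraint just binds; the high-quality type strictly prefers a* since its per-unit cost is lower.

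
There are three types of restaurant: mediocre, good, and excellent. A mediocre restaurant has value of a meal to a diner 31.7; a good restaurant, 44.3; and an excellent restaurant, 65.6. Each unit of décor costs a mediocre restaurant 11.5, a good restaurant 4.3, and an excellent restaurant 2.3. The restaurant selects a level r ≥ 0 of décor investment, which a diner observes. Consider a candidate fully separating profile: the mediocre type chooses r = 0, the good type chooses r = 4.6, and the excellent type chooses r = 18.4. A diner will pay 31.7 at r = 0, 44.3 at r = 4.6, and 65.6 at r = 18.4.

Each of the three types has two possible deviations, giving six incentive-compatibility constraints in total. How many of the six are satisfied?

Good (own payoff 44.3 − 4.3×4.6 = 24.52): to r=0 gives 31.7 → profitable ✗; to r=18.4 gives 65.6 − 4.3×18.4 = -13.52 → no gain ✓.
Excellent (own payoff 65.6 − 2.3×18.4 = 23.28): to r=0 gives 31.7 → profitable ✗; to r=4.6 gives 44.3 − 2.3×4.6 = 33.72 → profitable ✗.
Mediocre (own payoff 31.7): to r=4.6 gives 44.3 − 11.5×4.6 = -8.6 → no gain ✓; to r=18.4 gives 65.6 − 11.5×18.4 = -146 → no gain ✓.
3 of the 6 constraints hold; not an equilibrium.

3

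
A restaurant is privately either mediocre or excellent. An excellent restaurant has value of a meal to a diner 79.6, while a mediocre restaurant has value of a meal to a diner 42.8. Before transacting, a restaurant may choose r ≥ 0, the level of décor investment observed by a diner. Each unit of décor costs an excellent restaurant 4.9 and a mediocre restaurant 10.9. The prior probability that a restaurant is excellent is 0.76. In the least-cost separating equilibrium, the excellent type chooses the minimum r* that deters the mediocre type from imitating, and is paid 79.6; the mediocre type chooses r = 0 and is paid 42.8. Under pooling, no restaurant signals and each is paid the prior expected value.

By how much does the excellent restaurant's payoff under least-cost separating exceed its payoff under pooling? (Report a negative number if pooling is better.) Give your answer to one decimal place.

Least-cost separating signal: r* solves 42.8 = 79.6 − 10.9·r*, so r* = (79.6 − 42.8)/10.9 ≈ 3.3761.
Excellent type's separating payoff: 79.6 − 4.9 × r* = 79.6 − 4.9 × (79.6 − 42.8)/10.9 = 79.6 − 180.32/10.9 ≈ 63.057.
Pooling payoff: 0.76 × 79.6 + 0.24 × 42.8 = 70.768.
Difference: 63.057 − 70.768 = -7.711, i.e. -7.7 to one decimal place.
The excellent type would prefer the pooling outcome.

-7.7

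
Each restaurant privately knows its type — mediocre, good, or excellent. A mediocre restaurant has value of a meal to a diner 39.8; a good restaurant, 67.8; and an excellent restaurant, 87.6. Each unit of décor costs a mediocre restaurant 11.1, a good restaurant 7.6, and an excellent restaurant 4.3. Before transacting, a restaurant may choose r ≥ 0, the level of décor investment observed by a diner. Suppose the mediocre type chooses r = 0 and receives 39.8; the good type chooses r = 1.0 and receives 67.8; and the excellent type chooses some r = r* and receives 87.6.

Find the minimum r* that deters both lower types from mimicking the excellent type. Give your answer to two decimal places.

4.31

Good type (on-path payoff 67.8 − 7.6×1.0 = 60.2) won't mimic when 60.2 ≥ 87.6 − 7.6·r*, i.e. r* ≥ 3.61.
Mediocre type (on-path payoff 39.8) won't mimic when 39.8 ≥ 87.6 − 11.1·r*, i.e. r* ≥ 4.31.
Both must hold, so r* = max(4.31, 3.61) = 4.31. The mediocre type's constraint binds.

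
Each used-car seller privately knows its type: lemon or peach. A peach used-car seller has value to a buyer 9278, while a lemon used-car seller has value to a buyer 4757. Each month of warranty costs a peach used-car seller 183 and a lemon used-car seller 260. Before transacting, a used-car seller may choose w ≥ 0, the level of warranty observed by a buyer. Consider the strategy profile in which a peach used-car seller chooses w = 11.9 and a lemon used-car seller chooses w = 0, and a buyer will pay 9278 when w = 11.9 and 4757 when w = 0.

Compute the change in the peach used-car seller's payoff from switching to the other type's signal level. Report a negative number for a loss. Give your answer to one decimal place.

Playing w = 11.9 the peach used-car seller receives 9278 − 183 × 11.9 = 7100.3.
Deviating to w = 0 yields 4757 instead.
Gain from deviating: 4757 − 7100.3 = -2343.3.
The gain is negative, so the peach type's incentive-compatibility constraint is satisfied.

-2343.3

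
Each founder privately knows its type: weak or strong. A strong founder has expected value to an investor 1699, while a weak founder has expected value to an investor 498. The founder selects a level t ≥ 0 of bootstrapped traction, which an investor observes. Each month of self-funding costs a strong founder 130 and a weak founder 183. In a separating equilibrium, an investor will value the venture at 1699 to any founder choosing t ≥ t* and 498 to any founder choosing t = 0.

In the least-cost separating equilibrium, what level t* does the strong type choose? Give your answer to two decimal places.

6.56

A weak founder choosing t = 0 receives 498.
Imitating at t* instead would pay 1699 at cost 183·t*, netting 1699 − 183·t*.
Indifference: 498 = 1699 − 183·t*, so t* = (1699 − 498) / 183 ≈ 6.56.
At t* the weak type's incentive constraint just binds; the strong type strictly prefers t* since its per-unit cost is lower.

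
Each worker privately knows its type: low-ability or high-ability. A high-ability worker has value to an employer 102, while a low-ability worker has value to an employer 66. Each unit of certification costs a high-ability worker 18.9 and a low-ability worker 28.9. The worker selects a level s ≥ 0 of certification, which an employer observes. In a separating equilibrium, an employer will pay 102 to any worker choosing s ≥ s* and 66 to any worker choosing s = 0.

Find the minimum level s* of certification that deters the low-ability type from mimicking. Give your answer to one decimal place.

1.2

A low-ability worker choosing s = 0 receives 66.
Imitating at s* instead would pay 102 at cost 28.9·s*, netting 102 − 28.9·s*.
Indifference: 66 = 102 − 28.9·s*, so s* = (102 − 66) / 28.9 ≈ 1.2.
This is the low-ability type's binding incentive-compatibility constraint; any s ≥ 1.2 sustains separation on that side.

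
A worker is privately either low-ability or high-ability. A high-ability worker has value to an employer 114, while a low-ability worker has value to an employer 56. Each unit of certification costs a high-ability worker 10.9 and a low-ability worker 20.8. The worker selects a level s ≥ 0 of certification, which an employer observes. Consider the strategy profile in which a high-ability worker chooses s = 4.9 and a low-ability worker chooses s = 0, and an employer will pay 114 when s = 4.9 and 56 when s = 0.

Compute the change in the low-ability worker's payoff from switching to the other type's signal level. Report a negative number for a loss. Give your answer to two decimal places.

-43.92

Playing s = 0 the low-ability worker receives 56.
Deviating to s = 4.9 brings payment 114 at cost 20.8 × 4.9 = 101.92, netting 12.08.
Gain from deviating: 12.08 − 56 = -43.92.
The gain is negative, so the low-ability type's incentive-compatibility constraint is satisfied.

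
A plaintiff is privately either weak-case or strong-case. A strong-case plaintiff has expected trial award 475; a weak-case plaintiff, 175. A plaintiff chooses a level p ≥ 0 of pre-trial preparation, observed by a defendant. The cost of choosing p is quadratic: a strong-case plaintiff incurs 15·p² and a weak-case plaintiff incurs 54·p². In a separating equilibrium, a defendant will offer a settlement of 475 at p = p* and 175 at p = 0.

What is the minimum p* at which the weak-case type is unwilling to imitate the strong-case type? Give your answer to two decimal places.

The weak-case type at p = 0 receives 175; imitating at p* yields 475 − 54·p*².
Indifference: 175 = 475 − 54·p*², so p*² = (475 − 175) / 54 ≈ 5.5556.
p* = √5.5556 ≈ 2.36.

2.36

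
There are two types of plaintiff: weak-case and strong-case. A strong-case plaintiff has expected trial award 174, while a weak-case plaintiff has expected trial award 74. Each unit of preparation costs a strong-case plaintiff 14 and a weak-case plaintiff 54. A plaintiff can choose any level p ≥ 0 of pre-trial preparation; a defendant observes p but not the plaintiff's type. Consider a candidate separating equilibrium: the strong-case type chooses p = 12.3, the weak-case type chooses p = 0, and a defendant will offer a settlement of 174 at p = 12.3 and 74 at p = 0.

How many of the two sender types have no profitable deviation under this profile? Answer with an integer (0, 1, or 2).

1

Weak-case type: stay at 0 → 74; mimic → 174 − 54 × 12.3 = -490.2. IC holds (74 ≥ -490.2).
Strong-case type: signal → 174 − 14 × 12.3 = 1.8; deviate to 0 → 74. IC fails (1.8 < 74).
1 of 2 constraints hold, so this profile is not an equilibrium.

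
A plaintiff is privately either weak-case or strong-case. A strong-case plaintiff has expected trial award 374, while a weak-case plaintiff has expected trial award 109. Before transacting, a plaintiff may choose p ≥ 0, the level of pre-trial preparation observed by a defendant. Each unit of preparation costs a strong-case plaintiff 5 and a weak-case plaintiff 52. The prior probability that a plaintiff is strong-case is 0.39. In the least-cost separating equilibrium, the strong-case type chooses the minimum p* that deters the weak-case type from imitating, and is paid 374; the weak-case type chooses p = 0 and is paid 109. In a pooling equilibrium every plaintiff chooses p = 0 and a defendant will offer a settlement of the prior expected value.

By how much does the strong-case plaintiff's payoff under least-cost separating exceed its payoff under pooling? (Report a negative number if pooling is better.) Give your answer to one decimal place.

136.2

Least-cost separating signal: p* solves 109 = 374 − 52·p*, so p* = (374 − 109)/52 ≈ 5.0962.
Strong-case type's separating payoff: 374 − 5 × p* = 374 − 5 × (374 − 109)/52 = 374 − 1325/52 ≈ 348.519.
Pooling payoff: 0.39 × 374 + 0.61 × 109 = 212.35.
Difference: 348.519 − 212.35 = 136.169, i.e. 136.2 to one decimal place.
The strong-case type prefers to separate.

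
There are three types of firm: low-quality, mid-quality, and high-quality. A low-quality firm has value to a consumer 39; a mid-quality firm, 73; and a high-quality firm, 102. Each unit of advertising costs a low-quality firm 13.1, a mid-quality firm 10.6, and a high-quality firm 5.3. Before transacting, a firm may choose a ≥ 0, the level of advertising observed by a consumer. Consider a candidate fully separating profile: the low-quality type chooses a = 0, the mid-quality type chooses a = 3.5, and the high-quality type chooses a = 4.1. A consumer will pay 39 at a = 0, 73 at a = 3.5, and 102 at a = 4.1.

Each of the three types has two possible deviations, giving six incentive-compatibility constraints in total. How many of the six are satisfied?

3

Low-quality (own payoff 39): to a=3.5 gives 73 − 13.1×3.5 = 27.15 → no gain ✓; to a=4.1 gives 102 − 13.1×4.1 = 48.29 → profitable ✗.
Mid-quality (own payoff 73 − 10.6×3.5 = 35.9): to a=0 gives 39 → profitable ✗; to a=4.1 gives 102 − 10.6×4.1 = 58.54 → profitable ✗.
High-quality (own payoff 102 − 5.3×4.1 = 80.27): to a=0 gives 39 → no gain ✓; to a=3.5 gives 73 − 5.3×3.5 = 54.45 → no gain ✓.
3 of the 6 constraints hold; not an equilibrium.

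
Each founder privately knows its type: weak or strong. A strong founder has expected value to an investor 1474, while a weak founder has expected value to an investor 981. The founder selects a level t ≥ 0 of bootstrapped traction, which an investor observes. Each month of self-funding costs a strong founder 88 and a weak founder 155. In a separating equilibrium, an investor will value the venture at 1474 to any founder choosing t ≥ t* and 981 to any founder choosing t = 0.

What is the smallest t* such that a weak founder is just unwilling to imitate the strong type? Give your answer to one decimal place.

3.2

A weak founder choosing t = 0 receives 981.
Imitating at t* instead would pay 1474 at cost 155·t*, netting 1474 − 155·t*.
Indifference: 981 = 1474 − 155·t*, so t* = (1474 − 981) / 155 ≈ 3.2.
At t* the weak type's incentive constraint just binds; the strong type strictly prefers t* since its per-unit cost is lower.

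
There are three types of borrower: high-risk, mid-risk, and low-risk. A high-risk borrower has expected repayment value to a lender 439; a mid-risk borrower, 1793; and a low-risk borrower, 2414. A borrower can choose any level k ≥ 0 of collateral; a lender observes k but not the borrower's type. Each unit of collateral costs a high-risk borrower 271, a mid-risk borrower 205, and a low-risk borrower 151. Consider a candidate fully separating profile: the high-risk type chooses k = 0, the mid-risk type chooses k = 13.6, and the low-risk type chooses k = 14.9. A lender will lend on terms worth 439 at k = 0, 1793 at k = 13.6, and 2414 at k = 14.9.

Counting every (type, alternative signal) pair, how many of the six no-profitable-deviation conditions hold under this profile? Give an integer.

3

Low-risk (own payoff 2414 − 151×14.9 = 164.1): to k=0 gives 439 → profitable ✗; to k=13.6 gives 1793 − 151×13.6 = -260.6 → no gain ✓.
High-risk (own payoff 439): to k=13.6 gives 1793 − 271×13.6 = -1892.6 → no gain ✓; to k=14.9 gives 2414 − 271×14.9 = -1623.9 → no gain ✓.
Mid-risk (own payoff 1793 − 205×13.6 = -995): to k=0 gives 439 → profitable ✗; to k=14.9 gives 2414 − 205×14.9 = -640.5 → profitable ✗.
3 of the 6 constraints hold; not an equilibrium.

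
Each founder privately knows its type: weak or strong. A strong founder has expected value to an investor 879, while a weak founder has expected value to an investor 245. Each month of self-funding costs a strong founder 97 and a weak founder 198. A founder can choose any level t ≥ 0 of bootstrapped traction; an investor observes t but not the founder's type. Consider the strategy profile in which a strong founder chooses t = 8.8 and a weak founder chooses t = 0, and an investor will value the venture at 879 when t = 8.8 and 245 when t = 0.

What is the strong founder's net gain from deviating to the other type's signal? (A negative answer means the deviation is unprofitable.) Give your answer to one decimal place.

Playing t = 8.8 the strong founder receives 879 − 97 × 8.8 = 25.4.
Deviating to t = 0 yields 245 instead.
Gain from deviating: 245 − 25.4 = 219.6.
The gain is positive, so the strong type's incentive-compatibility constraint is violated — this profile is not a separating equilibrium.

219.6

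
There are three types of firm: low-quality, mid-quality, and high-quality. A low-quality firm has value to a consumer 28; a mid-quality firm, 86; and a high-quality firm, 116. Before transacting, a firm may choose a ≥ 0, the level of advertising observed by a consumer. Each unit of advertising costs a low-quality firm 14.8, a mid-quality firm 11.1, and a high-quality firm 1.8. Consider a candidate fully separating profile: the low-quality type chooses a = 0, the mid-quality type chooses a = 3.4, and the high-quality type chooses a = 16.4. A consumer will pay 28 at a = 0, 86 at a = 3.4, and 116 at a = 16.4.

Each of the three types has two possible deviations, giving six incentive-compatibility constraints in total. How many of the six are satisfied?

5

Mid-quality (own payoff 86 − 11.1×3.4 = 48.26): to a=0 gives 28 → no gain ✓; to a=16.4 gives 116 − 11.1×16.4 = -66.04 → no gain ✓.
High-quality (own payoff 116 − 1.8×16.4 = 86.48): to a=0 gives 28 → no gain ✓; to a=3.4 gives 86 − 1.8×3.4 = 79.88 → no gain ✓.
Low-quality (own payoff 28): to a=3.4 gives 86 − 14.8×3.4 = 35.68 → profitable ✗; to a=16.4 gives 116 − 14.8×16.4 = -126.72 → no gain ✓.
5 of the 6 constraints hold; not an equilibrium.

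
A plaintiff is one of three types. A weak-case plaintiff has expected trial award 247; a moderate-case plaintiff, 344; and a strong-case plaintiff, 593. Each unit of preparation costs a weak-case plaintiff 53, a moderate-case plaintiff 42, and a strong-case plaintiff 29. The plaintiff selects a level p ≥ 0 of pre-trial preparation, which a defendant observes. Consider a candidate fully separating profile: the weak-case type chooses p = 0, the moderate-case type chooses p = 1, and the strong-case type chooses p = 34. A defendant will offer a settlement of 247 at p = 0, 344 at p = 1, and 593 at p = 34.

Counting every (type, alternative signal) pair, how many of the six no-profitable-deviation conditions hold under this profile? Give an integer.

Moderate-case (own payoff 344 − 42×1 = 302): to p=0 gives 247 → no gain ✓; to p=34 gives 593 − 42×34 = -835 → no gain ✓.
Strong-case (own payoff 593 − 29×34 = -393): to p=0 gives 247 → profitable ✗; to p=1 gives 344 − 29×1 = 315 → profitable ✗.
Weak-case (own payoff 247): to p=1 gives 344 − 53×1 = 291 → profitable ✗; to p=34 gives 593 − 53×34 = -1209 → no gain ✓.
3 of the 6 constraints hold; not an equilibrium.

3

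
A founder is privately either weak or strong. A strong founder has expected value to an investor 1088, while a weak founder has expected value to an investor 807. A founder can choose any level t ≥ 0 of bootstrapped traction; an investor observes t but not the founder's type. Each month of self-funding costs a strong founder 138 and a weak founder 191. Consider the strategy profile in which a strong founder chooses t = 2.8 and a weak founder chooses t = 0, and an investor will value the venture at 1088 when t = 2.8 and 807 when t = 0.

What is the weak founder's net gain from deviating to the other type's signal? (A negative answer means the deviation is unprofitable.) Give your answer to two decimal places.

-253.80

Playing t = 0 the weak founder receives 807.
Deviating to t = 2.8 brings payment 1088 at cost 191 × 2.8 = 534.8, netting 553.2.
Gain from deviating: 553.2 − 807 = -253.80.
The gain is negative, so the weak type's incentive-compatibility constraint is satisfied.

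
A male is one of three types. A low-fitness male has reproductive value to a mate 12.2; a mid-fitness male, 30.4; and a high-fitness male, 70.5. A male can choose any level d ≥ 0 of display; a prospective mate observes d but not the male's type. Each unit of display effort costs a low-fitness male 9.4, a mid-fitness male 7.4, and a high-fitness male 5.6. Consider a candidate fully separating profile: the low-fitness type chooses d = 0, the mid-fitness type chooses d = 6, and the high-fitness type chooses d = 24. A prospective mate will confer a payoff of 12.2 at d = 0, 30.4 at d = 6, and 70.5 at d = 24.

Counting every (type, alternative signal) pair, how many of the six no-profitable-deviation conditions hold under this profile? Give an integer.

3

High-fitness (own payoff 70.5 − 5.6×24 = -63.9): to d=0 gives 12.2 → profitable ✗; to d=6 gives 30.4 − 5.6×6 = -3.2 → profitable ✗.
Low-fitness (own payoff 12.2): to d=6 gives 30.4 − 9.4×6 = -26 → no gain ✓; to d=24 gives 70.5 − 9.4×24 = -155.1 → no gain ✓.
Mid-fitness (own payoff 30.4 − 7.4×6 = -14): to d=0 gives 12.2 → profitable ✗; to d=24 gives 70.5 − 7.4×24 = -107.1 → no gain ✓.
3 of the 6 constraints hold; not an equilibrium.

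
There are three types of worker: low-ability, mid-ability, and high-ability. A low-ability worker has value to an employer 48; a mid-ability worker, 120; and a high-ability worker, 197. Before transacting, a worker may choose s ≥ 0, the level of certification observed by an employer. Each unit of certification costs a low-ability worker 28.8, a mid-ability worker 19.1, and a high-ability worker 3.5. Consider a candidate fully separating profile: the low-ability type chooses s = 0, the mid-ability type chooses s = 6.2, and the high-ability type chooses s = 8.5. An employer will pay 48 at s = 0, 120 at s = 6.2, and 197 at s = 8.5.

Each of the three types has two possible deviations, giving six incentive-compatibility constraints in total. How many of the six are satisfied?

Low-ability (own payoff 48): to s=6.2 gives 120 − 28.8×6.2 = -58.56 → no gain ✓; to s=8.5 gives 197 − 28.8×8.5 = -47.8 → no gain ✓.
High-ability (own payoff 197 − 3.5×8.5 = 167.25): to s=0 gives 48 → no gain ✓; to s=6.2 gives 120 − 3.5×6.2 = 98.3 → no gain ✓.
Mid-ability (own payoff 120 − 19.1×6.2 = 1.58): to s=0 gives 48 → profitable ✗; to s=8.5 gives 197 − 19.1×8.5 = 34.65 → profitable ✗.
4 of the 6 constraints hold; not an equilibrium.

4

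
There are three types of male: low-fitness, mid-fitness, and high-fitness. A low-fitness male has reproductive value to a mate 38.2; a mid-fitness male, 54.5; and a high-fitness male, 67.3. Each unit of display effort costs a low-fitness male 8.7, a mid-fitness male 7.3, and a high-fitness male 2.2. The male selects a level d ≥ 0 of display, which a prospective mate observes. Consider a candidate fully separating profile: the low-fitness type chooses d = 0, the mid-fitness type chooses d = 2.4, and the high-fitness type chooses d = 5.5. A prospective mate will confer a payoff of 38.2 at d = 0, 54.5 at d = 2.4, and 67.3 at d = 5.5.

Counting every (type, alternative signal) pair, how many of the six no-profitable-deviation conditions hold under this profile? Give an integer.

Low-fitness (own payoff 38.2): to d=2.4 gives 54.5 − 8.7×2.4 = 33.62 → no gain ✓; to d=5.5 gives 67.3 − 8.7×5.5 = 19.45 → no gain ✓.
Mid-fitness (own payoff 54.5 − 7.3×2.4 = 36.98): to d=0 gives 38.2 → profitable ✗; to d=5.5 gives 67.3 − 7.3×5.5 = 27.15 → no gain ✓.
High-fitness (own payoff 67.3 − 2.2×5.5 = 55.2): to d=0 gives 38.2 → no gain ✓; to d=2.4 gives 54.5 − 2.2×2.4 = 49.22 → no gain ✓.
5 of the 6 constraints hold; not an equilibrium.

5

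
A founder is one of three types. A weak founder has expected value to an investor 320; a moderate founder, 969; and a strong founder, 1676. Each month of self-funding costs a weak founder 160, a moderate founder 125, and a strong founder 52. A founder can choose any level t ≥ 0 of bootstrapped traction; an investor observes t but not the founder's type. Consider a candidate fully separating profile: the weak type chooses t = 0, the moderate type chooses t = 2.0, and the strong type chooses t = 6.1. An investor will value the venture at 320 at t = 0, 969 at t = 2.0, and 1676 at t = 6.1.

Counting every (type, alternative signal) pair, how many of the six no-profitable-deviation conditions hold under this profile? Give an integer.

Weak (own payoff 320): to t=2.0 gives 969 − 160×2.0 = 649 → profitable ✗; to t=6.1 gives 1676 − 160×6.1 = 700 → profitable ✗.
Strong (own payoff 1676 − 52×6.1 = 1358.8): to t=0 gives 320 → no gain ✓; to t=2.0 gives 969 − 52×2.0 = 865 → no gain ✓.
Moderate (own payoff 969 − 125×2.0 = 719): to t=0 gives 320 → no gain ✓; to t=6.1 gives 1676 − 125×6.1 = 913.5 → profitable ✗.
3 of the 6 constraints hold; not an equilibrium.

3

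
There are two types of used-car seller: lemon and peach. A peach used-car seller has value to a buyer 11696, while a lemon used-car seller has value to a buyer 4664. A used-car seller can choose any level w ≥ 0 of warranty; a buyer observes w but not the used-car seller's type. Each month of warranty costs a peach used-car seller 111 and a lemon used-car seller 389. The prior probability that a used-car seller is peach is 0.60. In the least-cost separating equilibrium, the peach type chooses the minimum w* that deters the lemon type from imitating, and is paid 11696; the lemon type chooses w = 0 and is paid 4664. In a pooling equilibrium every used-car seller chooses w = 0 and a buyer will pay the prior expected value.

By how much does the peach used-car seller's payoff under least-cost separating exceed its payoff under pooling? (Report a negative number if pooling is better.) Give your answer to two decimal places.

806.24

Least-cost separating signal: w* solves 4664 = 11696 − 389·w*, so w* = (11696 − 4664)/389 ≈ 18.0771.
Peach type's separating payoff: 11696 − 111 × w* = 11696 − 111 × (11696 − 4664)/389 = 11696 − 780552/389 ≈ 9689.4396.
Pooling payoff: 0.60 × 11696 + 0.40 × 4664 = 8883.2.
Difference: 9689.4396 − 8883.2 = 806.2396, i.e. 806.24 to two decimal places.
The peach type prefers to separate.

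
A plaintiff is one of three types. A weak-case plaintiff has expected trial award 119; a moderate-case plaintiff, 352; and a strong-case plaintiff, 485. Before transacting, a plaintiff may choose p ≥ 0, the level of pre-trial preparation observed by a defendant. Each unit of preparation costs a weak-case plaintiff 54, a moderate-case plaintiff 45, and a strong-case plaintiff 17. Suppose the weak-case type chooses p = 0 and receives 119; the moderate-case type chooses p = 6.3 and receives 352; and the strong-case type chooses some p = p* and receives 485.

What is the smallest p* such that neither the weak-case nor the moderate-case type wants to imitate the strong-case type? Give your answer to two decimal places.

9.26

Weak-case type (on-path payoff 119) won't mimic when 119 ≥ 485 − 54·p*, i.e. p* ≥ 6.78.
Moderate-case type (on-path payoff 352 − 45×6.3 = 68.5) won't mimic when 68.5 ≥ 485 − 45·p*, i.e. p* ≥ 9.26.
Both must hold, so p* = max(6.78, 9.26) = 9.26. The moderate-case type's constraint binds.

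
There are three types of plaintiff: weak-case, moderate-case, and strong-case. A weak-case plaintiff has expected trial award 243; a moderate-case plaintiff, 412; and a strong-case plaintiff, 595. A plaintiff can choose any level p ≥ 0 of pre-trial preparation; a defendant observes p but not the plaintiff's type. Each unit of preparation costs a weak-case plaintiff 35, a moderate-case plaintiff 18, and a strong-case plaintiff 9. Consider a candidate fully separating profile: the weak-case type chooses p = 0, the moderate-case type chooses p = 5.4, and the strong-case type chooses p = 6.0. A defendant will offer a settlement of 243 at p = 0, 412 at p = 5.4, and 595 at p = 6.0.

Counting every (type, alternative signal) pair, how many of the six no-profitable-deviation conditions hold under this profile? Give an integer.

Moderate-case (own payoff 412 − 18×5.4 = 314.8): to p=0 gives 243 → no gain ✓; to p=6.0 gives 595 − 18×6.0 = 487 → profitable ✗.
Weak-case (own payoff 243): to p=5.4 gives 412 − 35×5.4 = 223 → no gain ✓; to p=6.0 gives 595 − 35×6.0 = 385 → profitable ✗.
Strong-case (own payoff 595 − 9×6.0 = 541): to p=0 gives 243 → no gain ✓; to p=5.4 gives 412 − 9×5.4 = 363.4 → no gain ✓.
4 of the 6 constraints hold; not an equilibrium.

4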